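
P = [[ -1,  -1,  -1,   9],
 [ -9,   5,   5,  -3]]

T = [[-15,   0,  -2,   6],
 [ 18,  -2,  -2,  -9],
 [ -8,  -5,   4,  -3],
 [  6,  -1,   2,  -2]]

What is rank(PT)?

2

First compute PT:
[[ 59,  -2,  18, -12],
 [167, -32,  22, -108]]
Now row reduce the product.
R2 ← R2 − (167/59)·R1: [0, -1554/59, -1708/59, -4368/59]
2 nonzero rows, so rank(PT) = 2.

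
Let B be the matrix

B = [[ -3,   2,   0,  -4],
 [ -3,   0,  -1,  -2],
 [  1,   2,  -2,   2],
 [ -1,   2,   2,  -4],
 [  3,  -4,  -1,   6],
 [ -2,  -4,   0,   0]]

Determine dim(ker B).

Row reduce to echelon form.
R2 ← R2 − R1: [0, -2, -1, 2]
R3 ← R3 + (1/3)·R1: [0, 8/3, -2, 2/3]
R4 ← R4 − (1/3)·R1: [0, 4/3, 2, -8/3]
R5 ← R5 + R1: [0, -2, -1, 2]
R6 ← R6 − (2/3)·R1: [0, -16/3, 0, 8/3]
R3 ← R3 + (4/3)·R2: [0, 0, -10/3, 10/3]
R4 ← R4 + (2/3)·R2: [0, 0, 4/3, -4/3]
R5 ← R5 − R2: [0, 0, 0, 0]
R6 ← R6 − (8/3)·R2: [0, 0, 8/3, -8/3]
R4 ← R4 + (2/5)·R3: [0, 0, 0, 0]
R6 ← R6 + (4/5)·R3: [0, 0, 0, 0]
3 nonzero rows, so rank(B) = 3.
B has 4 columns; by rank–nullity, nullity = 4 − 3 = 1.

1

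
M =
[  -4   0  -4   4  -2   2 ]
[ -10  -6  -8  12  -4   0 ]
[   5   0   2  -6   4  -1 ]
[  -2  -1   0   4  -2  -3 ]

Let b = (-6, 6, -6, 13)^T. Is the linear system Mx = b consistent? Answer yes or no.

yes

Row reduce the augmented matrix [M | b].
R2 ← R2 − (5/2)·R1: [0, -6, 2, 2, 1, -5, 21]
R3 ← R3 + (5/4)·R1: [0, 0, -3, -1, 3/2, 3/2, -27/2]
R4 ← R4 − (1/2)·R1: [0, -1, 2, 2, -1, -4, 16]
R4 ← R4 − (1/6)·R2: [0, 0, 5/3, 5/3, -7/6, -19/6, 25/2]
R4 ← R4 + (5/9)·R3: [0, 0, 0, 10/9, -1/3, -7/3, 5]
The echelon form has 4 nonzero rows, and every pivot lies in the first 6 columns, so rank(M) = rank([M|b]) = 4.
The system is consistent.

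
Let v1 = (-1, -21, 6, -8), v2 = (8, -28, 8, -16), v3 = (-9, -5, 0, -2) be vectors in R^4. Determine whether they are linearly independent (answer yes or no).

Form the matrix with these vectors as rows and row reduce.
R2 ← R2 + (8)·R1: [0, -196, 56, -80]
R3 ← R3 − (9)·R1: [0, 184, -54, 70]
R3 ← R3 + (46/49)·R2: [0, 0, -10/7, -250/49]
3 nonzero rows, so the 3 vectors span a space of dimension 3.
Since 3 = 3, the vectors are linearly independent.

yes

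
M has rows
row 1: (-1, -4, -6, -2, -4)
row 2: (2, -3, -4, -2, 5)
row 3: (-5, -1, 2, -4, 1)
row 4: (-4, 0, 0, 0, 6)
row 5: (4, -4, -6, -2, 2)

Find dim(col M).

Row reduce to echelon form.
R2 ← R2 + (2)·R1: [0, -11, -16, -6, -3]
R3 ← R3 − (5)·R1: [0, 19, 32, 6, 21]
R4 ← R4 − (4)·R1: [0, 16, 24, 8, 22]
R5 ← R5 + (4)·R1: [0, -20, -30, -10, -14]
R3 ← R3 + (19/11)·R2: [0, 0, 48/11, -48/11, 174/11]
R4 ← R4 + (16/11)·R2: [0, 0, 8/11, -8/11, 194/11]
R5 ← R5 − (20/11)·R2: [0, 0, -10/11, 10/11, -94/11]
R4 ← R4 − (1/6)·R3: [0, 0, 0, 0, 15]
R5 ← R5 + (5/24)·R3: [0, 0, 0, 0, -21/4]
R5 ← R5 + (7/20)·R4: [0, 0, 0, 0, 0]
Echelon form has 4 nonzero rows, so rank(M) = 4.
The column space has dimension equal to the rank: 4.

4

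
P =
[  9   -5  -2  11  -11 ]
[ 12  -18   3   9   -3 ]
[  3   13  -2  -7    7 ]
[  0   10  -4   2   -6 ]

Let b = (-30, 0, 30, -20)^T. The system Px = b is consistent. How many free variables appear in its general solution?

Row reduce the augmented matrix [P | b].
R2 ← R2 − (4/3)·R1: [0, -34/3, 17/3, -17/3, 35/3, 40]
R3 ← R3 − (1/3)·R1: [0, 44/3, -4/3, -32/3, 32/3, 40]
R3 ← R3 + (22/17)·R2: [0, 0, 6, -18, 438/17, 1560/17]
R4 ← R4 + (15/17)·R2: [0, 0, 1, -3, 73/17, 260/17]
R4 ← R4 − (1/6)·R3: [0, 0, 0, 0, 0, 0]
The echelon form has 3 nonzero rows, and every pivot lies in the first 5 columns, so rank(P) = rank([P|b]) = 3.
The system is consistent.
Free variables = (unknowns) − (rank) = 5 − 3 = 2.

2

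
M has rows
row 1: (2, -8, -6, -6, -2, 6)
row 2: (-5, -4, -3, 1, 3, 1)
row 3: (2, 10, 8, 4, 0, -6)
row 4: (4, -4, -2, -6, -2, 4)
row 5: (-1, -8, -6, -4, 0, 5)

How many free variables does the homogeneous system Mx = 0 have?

Row reduce to echelon form.
R2 ← R2 + (5/2)·R1: [0, -24, -18, -14, -2, 16]
R3 ← R3 − R1: [0, 18, 14, 10, 2, -12]
R4 ← R4 − (2)·R1: [0, 12, 10, 6, 2, -8]
R5 ← R5 + (1/2)·R1: [0, -12, -9, -7, -1, 8]
R3 ← R3 + (3/4)·R2: [0, 0, 1/2, -1/2, 1/2, 0]
R4 ← R4 + (1/2)·R2: [0, 0, 1, -1, 1, 0]
R5 ← R5 − (1/2)·R2: [0, 0, 0, 0, 0, 0]
R4 ← R4 − (2)·R3: [0, 0, 0, 0, 0, 0]
3 nonzero rows, so rank(M) = 3.
M has 6 columns; by rank–nullity, nullity = 6 − 3 = 3.

3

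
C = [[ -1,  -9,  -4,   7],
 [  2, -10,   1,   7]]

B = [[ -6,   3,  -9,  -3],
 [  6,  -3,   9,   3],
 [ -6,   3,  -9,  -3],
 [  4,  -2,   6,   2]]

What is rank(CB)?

1

First compute CB:
[[  4,  -2,   6,   2],
 [-50,  25, -75, -25]]
Now row reduce the product.
R2 ← R2 + (25/2)·R1: [0, 0, 0, 0]
1 nonzero row, so rank(CB) = 1.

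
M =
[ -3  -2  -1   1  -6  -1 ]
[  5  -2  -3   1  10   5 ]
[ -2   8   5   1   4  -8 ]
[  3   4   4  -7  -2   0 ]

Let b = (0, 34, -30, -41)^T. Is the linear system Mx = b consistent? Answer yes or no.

yes

Row reduce the augmented matrix [M | b].
R2 ← R2 + (5/3)·R1: [0, -16/3, -14/3, 8/3, 0, 10/3, 34]
R3 ← R3 − (2/3)·R1: [0, 28/3, 17/3, 1/3, 8, -22/3, -30]
R4 ← R4 + R1: [0, 2, 3, -6, -8, -1, -41]
R3 ← R3 + (7/4)·R2: [0, 0, -5/2, 5, 8, -3/2, 59/2]
R4 ← R4 + (3/8)·R2: [0, 0, 5/4, -5, -8, 1/4, -113/4]
R4 ← R4 + (1/2)·R3: [0, 0, 0, -5/2, -4, -1/2, -27/2]
The echelon form has 4 nonzero rows, and every pivot lies in the first 6 columns, so rank(M) = rank([M|b]) = 4.
The system is consistent.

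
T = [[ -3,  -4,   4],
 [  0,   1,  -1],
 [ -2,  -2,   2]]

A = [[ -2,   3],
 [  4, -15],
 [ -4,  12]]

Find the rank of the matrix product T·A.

First compute TA:
[[-26,  99],
 [  8, -27],
 [-12,  48]]
Now row reduce the product.
R2 ← R2 + (4/13)·R1: [0, 45/13]
R3 ← R3 − (6/13)·R1: [0, 30/13]
R3 ← R3 − (2/3)·R2: [0, 0]
2 nonzero rows, so rank(TA) = 2.

2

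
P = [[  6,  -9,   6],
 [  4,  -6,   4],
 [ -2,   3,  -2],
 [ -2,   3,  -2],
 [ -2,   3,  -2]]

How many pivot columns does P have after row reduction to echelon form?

1

Row reduce to echelon form.
R2 ← R2 − (2/3)·R1: [0, 0, 0]
R3 ← R3 + (1/3)·R1: [0, 0, 0]
R4 ← R4 + (1/3)·R1: [0, 0, 0]
R5 ← R5 + (1/3)·R1: [0, 0, 0]
Echelon form has 1 nonzero row, so rank(P) = 1.
Each nonzero row contributes one pivot column: 1 pivot columns.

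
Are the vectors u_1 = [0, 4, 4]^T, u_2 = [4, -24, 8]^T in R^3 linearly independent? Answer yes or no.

Form the matrix with these vectors as rows and row reduce.
Swap R1 ↔ R2
2 nonzero rows, so the 2 vectors span a space of dimension 2.
Since 2 = 2, the vectors are linearly independent.

yes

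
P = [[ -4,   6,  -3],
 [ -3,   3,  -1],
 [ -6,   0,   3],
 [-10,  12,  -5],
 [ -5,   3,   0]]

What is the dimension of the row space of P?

Row reduce to echelon form.
R2 ← R2 − (3/4)·R1: [0, -3/2, 5/4]
R3 ← R3 − (3/2)·R1: [0, -9, 15/2]
R4 ← R4 − (5/2)·R1: [0, -3, 5/2]
R5 ← R5 − (5/4)·R1: [0, -9/2, 15/4]
R3 ← R3 − (6)·R2: [0, 0, 0]
R4 ← R4 − (2)·R2: [0, 0, 0]
R5 ← R5 − (3)·R2: [0, 0, 0]
Echelon form has 2 nonzero rows, so rank(P) = 2.
The row space has dimension equal to the rank: 2.

2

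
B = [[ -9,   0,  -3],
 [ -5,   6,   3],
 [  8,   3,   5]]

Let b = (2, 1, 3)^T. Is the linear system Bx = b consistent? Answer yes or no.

no

Row reduce the augmented matrix [B | b].
R2 ← R2 − (5/9)·R1: [0, 6, 14/3, -1/9]
R3 ← R3 + (8/9)·R1: [0, 3, 7/3, 43/9]
R3 ← R3 − (1/2)·R2: [0, 0, 0, 29/6]
The echelon form has 3 nonzero rows; the last pivot sits in the augmented column, so rank(B) = 2 but rank([B|b]) = 3.
Since the ranks differ, the system is inconsistent.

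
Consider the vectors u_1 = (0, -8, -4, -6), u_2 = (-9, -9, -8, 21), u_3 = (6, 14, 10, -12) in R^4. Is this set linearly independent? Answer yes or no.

yes

Form the matrix with these vectors as rows and row reduce.
Swap R1 ↔ R2
R3 ← R3 + (2/3)·R1: [0, 8, 14/3, 2]
R3 ← R3 + R2: [0, 0, 2/3, -4]
3 nonzero rows, so the 3 vectors span a space of dimension 3.
Since 3 = 3, the vectors are linearly independent.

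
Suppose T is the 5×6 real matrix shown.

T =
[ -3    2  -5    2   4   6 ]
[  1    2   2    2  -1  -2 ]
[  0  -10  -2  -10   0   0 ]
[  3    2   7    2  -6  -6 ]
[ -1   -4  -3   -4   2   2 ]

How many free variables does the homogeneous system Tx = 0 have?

3

Row reduce to echelon form.
R2 ← R2 + (1/3)·R1: [0, 8/3, 1/3, 8/3, 1/3, 0]
R4 ← R4 + R1: [0, 4, 2, 4, -2, 0]
R5 ← R5 − (1/3)·R1: [0, -14/3, -4/3, -14/3, 2/3, 0]
R3 ← R3 + (15/4)·R2: [0, 0, -3/4, 0, 5/4, 0]
R4 ← R4 − (3/2)·R2: [0, 0, 3/2, 0, -5/2, 0]
R5 ← R5 + (7/4)·R2: [0, 0, -3/4, 0, 5/4, 0]
R4 ← R4 + (2)·R3: [0, 0, 0, 0, 0, 0]
R5 ← R5 − R3: [0, 0, 0, 0, 0, 0]
3 nonzero rows, so rank(T) = 3.
T has 6 columns; by rank–nullity, nullity = 6 − 3 = 3.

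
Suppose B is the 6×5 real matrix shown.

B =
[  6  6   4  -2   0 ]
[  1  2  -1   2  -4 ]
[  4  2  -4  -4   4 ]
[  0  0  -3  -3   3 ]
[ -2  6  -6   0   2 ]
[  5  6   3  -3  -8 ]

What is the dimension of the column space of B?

5

Row reduce to echelon form.
R2 ← R2 − (1/6)·R1: [0, 1, -5/3, 7/3, -4]
R3 ← R3 − (2/3)·R1: [0, -2, -20/3, -8/3, 4]
R5 ← R5 + (1/3)·R1: [0, 8, -14/3, -2/3, 2]
R6 ← R6 − (5/6)·R1: [0, 1, -1/3, -4/3, -8]
R3 ← R3 + (2)·R2: [0, 0, -10, 2, -4]
R5 ← R5 − (8)·R2: [0, 0, 26/3, -58/3, 34]
R6 ← R6 − R2: [0, 0, 4/3, -11/3, -4]
R4 ← R4 − (3/10)·R3: [0, 0, 0, -18/5, 21/5]
R5 ← R5 + (13/15)·R3: [0, 0, 0, -88/5, 458/15]
R6 ← R6 + (2/15)·R3: [0, 0, 0, -17/5, -68/15]
R5 ← R5 − (44/9)·R4: [0, 0, 0, 0, 10]
R6 ← R6 − (17/18)·R4: [0, 0, 0, 0, -17/2]
R6 ← R6 + (17/20)·R5: [0, 0, 0, 0, 0]
Echelon form has 5 nonzero rows, so rank(B) = 5.
The column space has dimension equal to the rank: 5.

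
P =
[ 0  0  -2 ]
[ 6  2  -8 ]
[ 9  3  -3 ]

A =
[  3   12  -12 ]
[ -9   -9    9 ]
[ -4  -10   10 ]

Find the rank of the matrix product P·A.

First compute PA:
[[  8,  20, -20],
 [ 32, 134, -134],
 [ 12, 111, -111]]
Now row reduce the product.
R2 ← R2 − (4)·R1: [0, 54, -54]
R3 ← R3 − (3/2)·R1: [0, 81, -81]
R3 ← R3 − (3/2)·R2: [0, 0, 0]
2 nonzero rows, so rank(PA) = 2.

2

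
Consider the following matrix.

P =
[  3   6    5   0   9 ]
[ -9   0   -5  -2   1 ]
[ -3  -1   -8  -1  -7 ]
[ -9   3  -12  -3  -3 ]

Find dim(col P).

3

Row reduce to echelon form.
R2 ← R2 + (3)·R1: [0, 18, 10, -2, 28]
R3 ← R3 + R1: [0, 5, -3, -1, 2]
R4 ← R4 + (3)·R1: [0, 21, 3, -3, 24]
R3 ← R3 − (5/18)·R2: [0, 0, -52/9, -4/9, -52/9]
R4 ← R4 − (7/6)·R2: [0, 0, -26/3, -2/3, -26/3]
R4 ← R4 − (3/2)·R3: [0, 0, 0, 0, 0]
Echelon form has 3 nonzero rows, so rank(P) = 3.
The column space has dimension equal to the rank: 3.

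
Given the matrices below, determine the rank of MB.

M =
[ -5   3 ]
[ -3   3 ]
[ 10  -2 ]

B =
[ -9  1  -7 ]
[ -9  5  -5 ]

2

First compute MB:
[[ 18,  10,  20],
 [  0,  12,   6],
 [-72,   0, -60]]
Now row reduce the product.
R3 ← R3 + (4)·R1: [0, 40, 20]
R3 ← R3 − (10/3)·R2: [0, 0, 0]
2 nonzero rows, so rank(MB) = 2.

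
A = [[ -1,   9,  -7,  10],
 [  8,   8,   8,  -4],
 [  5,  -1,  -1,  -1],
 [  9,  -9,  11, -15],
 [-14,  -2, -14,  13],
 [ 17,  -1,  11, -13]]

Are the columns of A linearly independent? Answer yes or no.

no

Row reduce A to echelon form.
R2 ← R2 + (8)·R1: [0, 80, -48, 76]
R3 ← R3 + (5)·R1: [0, 44, -36, 49]
R4 ← R4 + (9)·R1: [0, 72, -52, 75]
R5 ← R5 − (14)·R1: [0, -128, 84, -127]
R6 ← R6 + (17)·R1: [0, 152, -108, 157]
R3 ← R3 − (11/20)·R2: [0, 0, -48/5, 36/5]
R4 ← R4 − (9/10)·R2: [0, 0, -44/5, 33/5]
R5 ← R5 + (8/5)·R2: [0, 0, 36/5, -27/5]
R6 ← R6 − (19/10)·R2: [0, 0, -84/5, 63/5]
R4 ← R4 − (11/12)·R3: [0, 0, 0, 0]
R5 ← R5 + (3/4)·R3: [0, 0, 0, 0]
R6 ← R6 − (7/4)·R3: [0, 0, 0, 0]
3 pivots among 4 columns.
Only 3 < 4 pivot columns, so the columns are linearly dependent.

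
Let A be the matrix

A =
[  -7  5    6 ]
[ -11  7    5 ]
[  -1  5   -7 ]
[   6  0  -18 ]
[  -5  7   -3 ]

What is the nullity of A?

Row reduce to echelon form.
R2 ← R2 − (11/7)·R1: [0, -6/7, -31/7]
R3 ← R3 − (1/7)·R1: [0, 30/7, -55/7]
R4 ← R4 + (6/7)·R1: [0, 30/7, -90/7]
R5 ← R5 − (5/7)·R1: [0, 24/7, -51/7]
R3 ← R3 + (5)·R2: [0, 0, -30]
R4 ← R4 + (5)·R2: [0, 0, -35]
R5 ← R5 + (4)·R2: [0, 0, -25]
R4 ← R4 − (7/6)·R3: [0, 0, 0]
R5 ← R5 − (5/6)·R3: [0, 0, 0]
3 nonzero rows, so rank(A) = 3.
A has 3 columns; by rank–nullity, nullity = 3 − 3 = 0.

0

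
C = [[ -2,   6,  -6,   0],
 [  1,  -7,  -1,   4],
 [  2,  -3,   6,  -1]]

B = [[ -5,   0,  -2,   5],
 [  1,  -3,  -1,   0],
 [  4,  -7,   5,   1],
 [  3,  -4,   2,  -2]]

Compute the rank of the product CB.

3

First compute CB:
[[ -8,  24, -32, -16],
 [ -4,  12,   8,  -4],
 [  8, -29,  27,  18]]
Now row reduce the product.
R2 ← R2 − (1/2)·R1: [0, 0, 24, 4]
R3 ← R3 + R1: [0, -5, -5, 2]
Swap R2 ↔ R3
3 nonzero rows, so rank(CB) = 3.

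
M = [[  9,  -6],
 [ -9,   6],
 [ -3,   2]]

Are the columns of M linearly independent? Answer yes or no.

no

Row reduce M to echelon form.
R2 ← R2 + R1: [0, 0]
R3 ← R3 + (1/3)·R1: [0, 0]
1 pivot among 2 columns.
Only 1 < 2 pivot columns, so the columns are linearly dependent.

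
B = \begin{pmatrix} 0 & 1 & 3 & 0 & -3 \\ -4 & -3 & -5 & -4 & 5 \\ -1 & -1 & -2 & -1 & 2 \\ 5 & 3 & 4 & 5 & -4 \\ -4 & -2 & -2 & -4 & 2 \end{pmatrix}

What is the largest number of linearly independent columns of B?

Row reduce to echelon form.
Swap R1 ↔ R2
R3 ← R3 − (1/4)·R1: [0, -1/4, -3/4, 0, 3/4]
R4 ← R4 + (5/4)·R1: [0, -3/4, -9/4, 0, 9/4]
R5 ← R5 − R1: [0, 1, 3, 0, -3]
R3 ← R3 + (1/4)·R2: [0, 0, 0, 0, 0]
R4 ← R4 + (3/4)·R2: [0, 0, 0, 0, 0]
R5 ← R5 − R2: [0, 0, 0, 0, 0]
Echelon form has 2 nonzero rows, so rank(B) = 2.
The rank gives the maximum number of linearly independent columns: 2.

2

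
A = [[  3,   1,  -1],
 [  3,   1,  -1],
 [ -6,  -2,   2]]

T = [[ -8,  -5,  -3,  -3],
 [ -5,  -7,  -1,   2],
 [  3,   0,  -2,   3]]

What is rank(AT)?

First compute AT:
[[-32, -22,  -8, -10],
 [-32, -22,  -8, -10],
 [ 64,  44,  16,  20]]
Now row reduce the product.
R2 ← R2 − R1: [0, 0, 0, 0]
R3 ← R3 + (2)·R1: [0, 0, 0, 0]
1 nonzero row, so rank(AT) = 1.

1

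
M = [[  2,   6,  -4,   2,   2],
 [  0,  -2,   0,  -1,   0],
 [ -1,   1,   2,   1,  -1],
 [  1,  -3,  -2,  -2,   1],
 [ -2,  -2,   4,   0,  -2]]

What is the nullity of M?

3

Row reduce to echelon form.
R3 ← R3 + (1/2)·R1: [0, 4, 0, 2, 0]
R4 ← R4 − (1/2)·R1: [0, -6, 0, -3, 0]
R5 ← R5 + R1: [0, 4, 0, 2, 0]
R3 ← R3 + (2)·R2: [0, 0, 0, 0, 0]
R4 ← R4 − (3)·R2: [0, 0, 0, 0, 0]
R5 ← R5 + (2)·R2: [0, 0, 0, 0, 0]
2 nonzero rows, so rank(M) = 2.
M has 5 columns; by rank–nullity, nullity = 5 − 2 = 3.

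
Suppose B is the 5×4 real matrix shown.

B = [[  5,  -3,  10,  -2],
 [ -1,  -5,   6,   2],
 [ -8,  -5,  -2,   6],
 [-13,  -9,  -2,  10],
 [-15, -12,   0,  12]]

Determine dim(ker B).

2

Row reduce to echelon form.
R2 ← R2 + (1/5)·R1: [0, -28/5, 8, 8/5]
R3 ← R3 + (8/5)·R1: [0, -49/5, 14, 14/5]
R4 ← R4 + (13/5)·R1: [0, -84/5, 24, 24/5]
R5 ← R5 + (3)·R1: [0, -21, 30, 6]
R3 ← R3 − (7/4)·R2: [0, 0, 0, 0]
R4 ← R4 − (3)·R2: [0, 0, 0, 0]
R5 ← R5 − (15/4)·R2: [0, 0, 0, 0]
2 nonzero rows, so rank(B) = 2.
B has 4 columns; by rank–nullity, nullity = 4 − 2 = 2.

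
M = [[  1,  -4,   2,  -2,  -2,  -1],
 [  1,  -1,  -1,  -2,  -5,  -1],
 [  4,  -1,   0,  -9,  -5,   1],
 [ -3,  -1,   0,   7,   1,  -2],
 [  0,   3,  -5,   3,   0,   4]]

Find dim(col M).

4

Row reduce to echelon form.
R2 ← R2 − R1: [0, 3, -3, 0, -3, 0]
R3 ← R3 − (4)·R1: [0, 15, -8, -1, 3, 5]
R4 ← R4 + (3)·R1: [0, -13, 6, 1, -5, -5]
R3 ← R3 − (5)·R2: [0, 0, 7, -1, 18, 5]
R4 ← R4 + (13/3)·R2: [0, 0, -7, 1, -18, -5]
R5 ← R5 − R2: [0, 0, -2, 3, 3, 4]
R4 ← R4 + R3: [0, 0, 0, 0, 0, 0]
R5 ← R5 + (2/7)·R3: [0, 0, 0, 19/7, 57/7, 38/7]
Swap R4 ↔ R5
Echelon form has 4 nonzero rows, so rank(M) = 4.
The column space has dimension equal to the rank: 4.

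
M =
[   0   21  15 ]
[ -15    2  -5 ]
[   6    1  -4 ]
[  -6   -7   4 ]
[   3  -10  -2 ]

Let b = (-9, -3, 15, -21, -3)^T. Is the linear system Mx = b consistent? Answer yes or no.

Row reduce the augmented matrix [M | b].
Swap R1 ↔ R2
R3 ← R3 + (2/5)·R1: [0, 9/5, -6, 69/5]
R4 ← R4 − (2/5)·R1: [0, -39/5, 6, -99/5]
R5 ← R5 + (1/5)·R1: [0, -48/5, -3, -18/5]
R3 ← R3 − (3/35)·R2: [0, 0, -51/7, 102/7]
R4 ← R4 + (13/35)·R2: [0, 0, 81/7, -162/7]
R5 ← R5 + (16/35)·R2: [0, 0, 27/7, -54/7]
R4 ← R4 + (27/17)·R3: [0, 0, 0, 0]
R5 ← R5 + (9/17)·R3: [0, 0, 0, 0]
The echelon form has 3 nonzero rows, and every pivot lies in the first 3 columns, so rank(M) = rank([M|b]) = 3.
The system is consistent.

yes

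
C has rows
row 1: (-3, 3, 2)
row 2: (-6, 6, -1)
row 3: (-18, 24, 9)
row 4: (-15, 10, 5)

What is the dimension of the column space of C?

Row reduce to echelon form.
R2 ← R2 − (2)·R1: [0, 0, -5]
R3 ← R3 − (6)·R1: [0, 6, -3]
R4 ← R4 − (5)·R1: [0, -5, -5]
Swap R2 ↔ R3
R4 ← R4 + (5/6)·R2: [0, 0, -15/2]
R4 ← R4 − (3/2)·R3: [0, 0, 0]
Echelon form has 3 nonzero rows, so rank(C) = 3.
The column space has dimension equal to the rank: 3.

3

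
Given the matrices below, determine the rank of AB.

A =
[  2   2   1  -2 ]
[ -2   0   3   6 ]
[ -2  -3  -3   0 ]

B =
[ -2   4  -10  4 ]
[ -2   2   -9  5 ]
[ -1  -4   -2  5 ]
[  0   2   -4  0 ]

First compute AB:
[[ -9,   4, -32,  23],
 [  1,  -8, -10,   7],
 [ 13,  -2,  53, -38]]
Now row reduce the product.
R2 ← R2 + (1/9)·R1: [0, -68/9, -122/9, 86/9]
R3 ← R3 + (13/9)·R1: [0, 34/9, 61/9, -43/9]
R3 ← R3 + (1/2)·R2: [0, 0, 0, 0]
2 nonzero rows, so rank(AB) = 2.

2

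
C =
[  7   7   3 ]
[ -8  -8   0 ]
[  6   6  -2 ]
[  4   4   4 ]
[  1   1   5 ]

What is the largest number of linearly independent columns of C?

2

Row reduce to echelon form.
R2 ← R2 + (8/7)·R1: [0, 0, 24/7]
R3 ← R3 − (6/7)·R1: [0, 0, -32/7]
R4 ← R4 − (4/7)·R1: [0, 0, 16/7]
R5 ← R5 − (1/7)·R1: [0, 0, 32/7]
R3 ← R3 + (4/3)·R2: [0, 0, 0]
R4 ← R4 − (2/3)·R2: [0, 0, 0]
R5 ← R5 − (4/3)·R2: [0, 0, 0]
Echelon form has 2 nonzero rows, so rank(C) = 2.
The rank gives the maximum number of linearly independent columns: 2.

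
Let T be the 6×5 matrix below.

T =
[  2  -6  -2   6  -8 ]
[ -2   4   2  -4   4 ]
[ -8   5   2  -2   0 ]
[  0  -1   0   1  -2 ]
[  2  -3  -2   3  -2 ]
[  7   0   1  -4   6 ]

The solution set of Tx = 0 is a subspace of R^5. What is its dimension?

2

Row reduce to echelon form.
R2 ← R2 + R1: [0, -2, 0, 2, -4]
R3 ← R3 + (4)·R1: [0, -19, -6, 22, -32]
R5 ← R5 − R1: [0, 3, 0, -3, 6]
R6 ← R6 − (7/2)·R1: [0, 21, 8, -25, 34]
R3 ← R3 − (19/2)·R2: [0, 0, -6, 3, 6]
R4 ← R4 − (1/2)·R2: [0, 0, 0, 0, 0]
R5 ← R5 + (3/2)·R2: [0, 0, 0, 0, 0]
R6 ← R6 + (21/2)·R2: [0, 0, 8, -4, -8]
R6 ← R6 + (4/3)·R3: [0, 0, 0, 0, 0]
3 nonzero rows, so rank(T) = 3.
T has 5 columns; by rank–nullity, nullity = 5 − 3 = 2.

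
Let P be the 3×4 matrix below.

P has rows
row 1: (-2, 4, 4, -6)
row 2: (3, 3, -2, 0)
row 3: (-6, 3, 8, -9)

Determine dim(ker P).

2

Row reduce to echelon form.
R2 ← R2 + (3/2)·R1: [0, 9, 4, -9]
R3 ← R3 − (3)·R1: [0, -9, -4, 9]
R3 ← R3 + R2: [0, 0, 0, 0]
2 nonzero rows, so rank(P) = 2.
P has 4 columns; by rank–nullity, nullity = 4 − 2 = 2.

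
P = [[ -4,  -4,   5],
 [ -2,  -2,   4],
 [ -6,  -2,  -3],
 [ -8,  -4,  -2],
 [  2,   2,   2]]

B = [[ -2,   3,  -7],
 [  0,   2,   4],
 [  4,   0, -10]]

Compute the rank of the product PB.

First compute PB:
[[ 28, -20, -38],
 [ 20, -10, -34],
 [  0, -22,  64],
 [  8, -32,  60],
 [  4,  10, -26]]
Now row reduce the product.
R2 ← R2 − (5/7)·R1: [0, 30/7, -48/7]
R4 ← R4 − (2/7)·R1: [0, -184/7, 496/7]
R5 ← R5 − (1/7)·R1: [0, 90/7, -144/7]
R3 ← R3 + (77/15)·R2: [0, 0, 144/5]
R4 ← R4 + (92/15)·R2: [0, 0, 144/5]
R5 ← R5 − (3)·R2: [0, 0, 0]
R4 ← R4 − R3: [0, 0, 0]
3 nonzero rows, so rank(PB) = 3.

3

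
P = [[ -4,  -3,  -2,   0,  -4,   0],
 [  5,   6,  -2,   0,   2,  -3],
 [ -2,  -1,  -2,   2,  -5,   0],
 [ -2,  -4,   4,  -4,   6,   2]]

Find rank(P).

3

Row reduce to echelon form.
R2 ← R2 + (5/4)·R1: [0, 9/4, -9/2, 0, -3, -3]
R3 ← R3 − (1/2)·R1: [0, 1/2, -1, 2, -3, 0]
R4 ← R4 − (1/2)·R1: [0, -5/2, 5, -4, 8, 2]
R3 ← R3 − (2/9)·R2: [0, 0, 0, 2, -7/3, 2/3]
R4 ← R4 + (10/9)·R2: [0, 0, 0, -4, 14/3, -4/3]
R4 ← R4 + (2)·R3: [0, 0, 0, 0, 0, 0]
Echelon form has 3 nonzero rows, so rank(P) = 3.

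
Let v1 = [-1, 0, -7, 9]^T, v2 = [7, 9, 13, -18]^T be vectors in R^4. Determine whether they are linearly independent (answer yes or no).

yes

Form the matrix with these vectors as rows and row reduce.
R2 ← R2 + (7)·R1: [0, 9, -36, 45]
2 nonzero rows, so the 2 vectors span a space of dimension 2.
Since 2 = 2, the vectors are linearly independent.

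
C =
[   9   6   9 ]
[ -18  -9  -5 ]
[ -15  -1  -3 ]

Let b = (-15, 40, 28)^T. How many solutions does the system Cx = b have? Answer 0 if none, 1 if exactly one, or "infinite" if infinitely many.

1

Row reduce the augmented matrix [C | b].
R2 ← R2 + (2)·R1: [0, 3, 13, 10]
R3 ← R3 + (5/3)·R1: [0, 9, 12, 3]
R3 ← R3 − (3)·R2: [0, 0, -27, -27]
The echelon form has 3 nonzero rows, and every pivot lies in the first 3 columns, so rank(C) = rank([C|b]) = 3.
The system is consistent.
rank = 3 = number of unknowns, so the solution is unique.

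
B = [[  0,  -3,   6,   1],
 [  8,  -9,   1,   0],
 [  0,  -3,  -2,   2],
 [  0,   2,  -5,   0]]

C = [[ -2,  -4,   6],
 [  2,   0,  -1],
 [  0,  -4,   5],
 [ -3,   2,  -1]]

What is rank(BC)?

2

First compute BC:
[[ -9, -22,  32],
 [-34, -36,  62],
 [-12,  12,  -9],
 [  4,  20, -27]]
Now row reduce the product.
R2 ← R2 − (34/9)·R1: [0, 424/9, -530/9]
R3 ← R3 − (4/3)·R1: [0, 124/3, -155/3]
R4 ← R4 + (4/9)·R1: [0, 92/9, -115/9]
R3 ← R3 − (93/106)·R2: [0, 0, 0]
R4 ← R4 − (23/106)·R2: [0, 0, 0]
2 nonzero rows, so rank(BC) = 2.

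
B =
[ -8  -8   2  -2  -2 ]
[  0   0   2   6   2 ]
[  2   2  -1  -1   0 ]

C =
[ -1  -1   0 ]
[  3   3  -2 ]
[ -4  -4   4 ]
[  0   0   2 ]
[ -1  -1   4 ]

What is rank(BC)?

First compute BC:
[[-22, -22,  12],
 [-10, -10,  28],
 [  8,   8, -10]]
Now row reduce the product.
R2 ← R2 − (5/11)·R1: [0, 0, 248/11]
R3 ← R3 + (4/11)·R1: [0, 0, -62/11]
R3 ← R3 + (1/4)·R2: [0, 0, 0]
2 nonzero rows, so rank(BC) = 2.

2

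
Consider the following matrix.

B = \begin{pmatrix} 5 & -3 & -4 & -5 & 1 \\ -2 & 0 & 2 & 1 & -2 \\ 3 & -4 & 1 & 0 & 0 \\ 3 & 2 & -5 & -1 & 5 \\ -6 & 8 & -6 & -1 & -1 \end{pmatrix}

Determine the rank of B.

Row reduce to echelon form.
R2 ← R2 + (2/5)·R1: [0, -6/5, 2/5, -1, -8/5]
R3 ← R3 − (3/5)·R1: [0, -11/5, 17/5, 3, -3/5]
R4 ← R4 − (3/5)·R1: [0, 19/5, -13/5, 2, 22/5]
R5 ← R5 + (6/5)·R1: [0, 22/5, -54/5, -7, 1/5]
R3 ← R3 − (11/6)·R2: [0, 0, 8/3, 29/6, 7/3]
R4 ← R4 + (19/6)·R2: [0, 0, -4/3, -7/6, -2/3]
R5 ← R5 + (11/3)·R2: [0, 0, -28/3, -32/3, -17/3]
R4 ← R4 + (1/2)·R3: [0, 0, 0, 5/4, 1/2]
R5 ← R5 + (7/2)·R3: [0, 0, 0, 25/4, 5/2]
R5 ← R5 − (5)·R4: [0, 0, 0, 0, 0]
Echelon form has 4 nonzero rows, so rank(B) = 4.

4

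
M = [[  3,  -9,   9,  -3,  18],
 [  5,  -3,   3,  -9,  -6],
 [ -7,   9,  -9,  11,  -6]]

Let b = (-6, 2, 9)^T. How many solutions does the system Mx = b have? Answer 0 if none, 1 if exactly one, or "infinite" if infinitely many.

0

Row reduce the augmented matrix [M | b].
R2 ← R2 − (5/3)·R1: [0, 12, -12, -4, -36, 12]
R3 ← R3 + (7/3)·R1: [0, -12, 12, 4, 36, -5]
R3 ← R3 + R2: [0, 0, 0, 0, 0, 7]
The echelon form has 3 nonzero rows; the last pivot sits in the augmented column, so rank(M) = 2 but rank([M|b]) = 3.
Since the ranks differ, the system is inconsistent.
It has no solutions.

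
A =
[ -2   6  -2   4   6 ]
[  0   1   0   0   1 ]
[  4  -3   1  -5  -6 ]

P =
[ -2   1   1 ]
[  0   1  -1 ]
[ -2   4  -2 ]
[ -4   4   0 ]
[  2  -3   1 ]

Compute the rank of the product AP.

2

First compute AP:
[[  4,  -6,   2],
 [  2,  -2,   0],
 [ -2,   3,  -1]]
Now row reduce the product.
R2 ← R2 − (1/2)·R1: [0, 1, -1]
R3 ← R3 + (1/2)·R1: [0, 0, 0]
2 nonzero rows, so rank(AP) = 2.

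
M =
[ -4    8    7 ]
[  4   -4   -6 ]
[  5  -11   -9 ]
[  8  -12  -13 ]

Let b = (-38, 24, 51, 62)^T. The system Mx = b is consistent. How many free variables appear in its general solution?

1

Row reduce the augmented matrix [M | b].
R2 ← R2 + R1: [0, 4, 1, -14]
R3 ← R3 + (5/4)·R1: [0, -1, -1/4, 7/2]
R4 ← R4 + (2)·R1: [0, 4, 1, -14]
R3 ← R3 + (1/4)·R2: [0, 0, 0, 0]
R4 ← R4 − R2: [0, 0, 0, 0]
The echelon form has 2 nonzero rows, and every pivot lies in the first 3 columns, so rank(M) = rank([M|b]) = 2.
The system is consistent.
Free variables = (unknowns) − (rank) = 3 − 2 = 1.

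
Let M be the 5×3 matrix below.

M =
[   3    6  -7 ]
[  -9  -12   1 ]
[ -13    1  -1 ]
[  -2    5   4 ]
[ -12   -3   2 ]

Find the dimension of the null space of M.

Row reduce to echelon form.
R2 ← R2 + (3)·R1: [0, 6, -20]
R3 ← R3 + (13/3)·R1: [0, 27, -94/3]
R4 ← R4 + (2/3)·R1: [0, 9, -2/3]
R5 ← R5 + (4)·R1: [0, 21, -26]
R3 ← R3 − (9/2)·R2: [0, 0, 176/3]
R4 ← R4 − (3/2)·R2: [0, 0, 88/3]
R5 ← R5 − (7/2)·R2: [0, 0, 44]
R4 ← R4 − (1/2)·R3: [0, 0, 0]
R5 ← R5 − (3/4)·R3: [0, 0, 0]
3 nonzero rows, so rank(M) = 3.
M has 3 columns; by rank–nullity, nullity = 3 − 3 = 0.

0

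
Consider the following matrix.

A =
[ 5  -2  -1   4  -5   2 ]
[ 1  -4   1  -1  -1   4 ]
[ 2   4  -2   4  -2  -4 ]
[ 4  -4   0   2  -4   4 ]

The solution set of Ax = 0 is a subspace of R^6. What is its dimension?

4

Row reduce to echelon form.
R2 ← R2 − (1/5)·R1: [0, -18/5, 6/5, -9/5, 0, 18/5]
R3 ← R3 − (2/5)·R1: [0, 24/5, -8/5, 12/5, 0, -24/5]
R4 ← R4 − (4/5)·R1: [0, -12/5, 4/5, -6/5, 0, 12/5]
R3 ← R3 + (4/3)·R2: [0, 0, 0, 0, 0, 0]
R4 ← R4 − (2/3)·R2: [0, 0, 0, 0, 0, 0]
2 nonzero rows, so rank(A) = 2.
A has 6 columns; by rank–nullity, nullity = 6 − 2 = 4.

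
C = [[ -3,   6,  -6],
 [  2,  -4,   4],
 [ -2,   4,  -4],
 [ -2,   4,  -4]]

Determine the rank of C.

1

Row reduce to echelon form.
R2 ← R2 + (2/3)·R1: [0, 0, 0]
R3 ← R3 − (2/3)·R1: [0, 0, 0]
R4 ← R4 − (2/3)·R1: [0, 0, 0]
Echelon form has 1 nonzero row, so rank(C) = 1.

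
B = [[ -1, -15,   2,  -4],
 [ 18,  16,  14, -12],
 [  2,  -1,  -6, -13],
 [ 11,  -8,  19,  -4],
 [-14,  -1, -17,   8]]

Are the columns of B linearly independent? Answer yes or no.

Row reduce B to echelon form.
R2 ← R2 + (18)·R1: [0, -254, 50, -84]
R3 ← R3 + (2)·R1: [0, -31, -2, -21]
R4 ← R4 + (11)·R1: [0, -173, 41, -48]
R5 ← R5 − (14)·R1: [0, 209, -45, 64]
R3 ← R3 − (31/254)·R2: [0, 0, -1029/127, -1365/127]
R4 ← R4 − (173/254)·R2: [0, 0, 882/127, 1170/127]
R5 ← R5 + (209/254)·R2: [0, 0, -490/127, -650/127]
R4 ← R4 + (6/7)·R3: [0, 0, 0, 0]
R5 ← R5 − (10/21)·R3: [0, 0, 0, 0]
3 pivots among 4 columns.
Only 3 < 4 pivot columns, so the columns are linearly dependent.

no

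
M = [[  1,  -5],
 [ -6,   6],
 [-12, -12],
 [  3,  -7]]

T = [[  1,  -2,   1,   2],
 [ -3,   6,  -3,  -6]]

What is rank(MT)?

First compute MT:
[[ 16, -32,  16,  32],
 [-24,  48, -24, -48],
 [ 24, -48,  24,  48],
 [ 24, -48,  24,  48]]
Now row reduce the product.
R2 ← R2 + (3/2)·R1: [0, 0, 0, 0]
R3 ← R3 − (3/2)·R1: [0, 0, 0, 0]
R4 ← R4 − (3/2)·R1: [0, 0, 0, 0]
1 nonzero row, so rank(MT) = 1.

1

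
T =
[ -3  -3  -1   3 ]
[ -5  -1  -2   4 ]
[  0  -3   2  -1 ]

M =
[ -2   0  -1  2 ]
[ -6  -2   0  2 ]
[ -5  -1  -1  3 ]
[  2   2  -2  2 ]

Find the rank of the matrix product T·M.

First compute TM:
[[ 35,  13,  -2,  -9],
 [ 34,  12,  -1, -10],
 [  6,   2,   0,  -2]]
Now row reduce the product.
R2 ← R2 − (34/35)·R1: [0, -22/35, 33/35, -44/35]
R3 ← R3 − (6/35)·R1: [0, -8/35, 12/35, -16/35]
R3 ← R3 − (4/11)·R2: [0, 0, 0, 0]
2 nonzero rows, so rank(TM) = 2.

2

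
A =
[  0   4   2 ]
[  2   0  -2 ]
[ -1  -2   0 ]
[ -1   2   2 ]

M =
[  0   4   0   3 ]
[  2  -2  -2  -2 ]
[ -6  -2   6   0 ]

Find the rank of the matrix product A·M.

First compute AM:
[[ -4, -12,   4,  -8],
 [ 12,  12, -12,   6],
 [ -4,   0,   4,   1],
 [ -8, -12,   8,  -7]]
Now row reduce the product.
R2 ← R2 + (3)·R1: [0, -24, 0, -18]
R3 ← R3 − R1: [0, 12, 0, 9]
R4 ← R4 − (2)·R1: [0, 12, 0, 9]
R3 ← R3 + (1/2)·R2: [0, 0, 0, 0]
R4 ← R4 + (1/2)·R2: [0, 0, 0, 0]
2 nonzero rows, so rank(AM) = 2.

2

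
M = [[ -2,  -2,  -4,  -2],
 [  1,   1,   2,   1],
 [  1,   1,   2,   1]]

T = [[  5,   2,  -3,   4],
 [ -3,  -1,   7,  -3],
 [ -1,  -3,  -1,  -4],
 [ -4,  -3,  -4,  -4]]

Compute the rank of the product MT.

First compute MT:
[[  8,  16,   4,  22],
 [ -4,  -8,  -2, -11],
 [ -4,  -8,  -2, -11]]
Now row reduce the product.
R2 ← R2 + (1/2)·R1: [0, 0, 0, 0]
R3 ← R3 + (1/2)·R1: [0, 0, 0, 0]
1 nonzero row, so rank(MT) = 1.

1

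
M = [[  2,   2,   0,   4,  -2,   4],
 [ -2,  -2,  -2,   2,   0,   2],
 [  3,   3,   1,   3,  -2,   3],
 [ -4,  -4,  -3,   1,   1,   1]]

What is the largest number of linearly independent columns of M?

Row reduce to echelon form.
R2 ← R2 + R1: [0, 0, -2, 6, -2, 6]
R3 ← R3 − (3/2)·R1: [0, 0, 1, -3, 1, -3]
R4 ← R4 + (2)·R1: [0, 0, -3, 9, -3, 9]
R3 ← R3 + (1/2)·R2: [0, 0, 0, 0, 0, 0]
R4 ← R4 − (3/2)·R2: [0, 0, 0, 0, 0, 0]
Echelon form has 2 nonzero rows, so rank(M) = 2.
The rank gives the maximum number of linearly independent columns: 2.

2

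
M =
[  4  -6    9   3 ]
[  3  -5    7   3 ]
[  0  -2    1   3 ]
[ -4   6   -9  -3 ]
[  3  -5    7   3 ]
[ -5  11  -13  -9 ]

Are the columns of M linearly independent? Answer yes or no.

Row reduce M to echelon form.
R2 ← R2 − (3/4)·R1: [0, -1/2, 1/4, 3/4]
R4 ← R4 + R1: [0, 0, 0, 0]
R5 ← R5 − (3/4)·R1: [0, -1/2, 1/4, 3/4]
R6 ← R6 + (5/4)·R1: [0, 7/2, -7/4, -21/4]
R3 ← R3 − (4)·R2: [0, 0, 0, 0]
R5 ← R5 − R2: [0, 0, 0, 0]
R6 ← R6 + (7)·R2: [0, 0, 0, 0]
2 pivots among 4 columns.
Only 2 < 4 pivot columns, so the columns are linearly dependent.

no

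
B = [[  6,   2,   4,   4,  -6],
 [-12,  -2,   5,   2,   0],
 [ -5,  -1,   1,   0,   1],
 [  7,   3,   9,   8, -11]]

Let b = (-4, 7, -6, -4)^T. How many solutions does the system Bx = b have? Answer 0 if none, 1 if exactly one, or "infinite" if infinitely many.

0

Row reduce the augmented matrix [B | b].
R2 ← R2 + (2)·R1: [0, 2, 13, 10, -12, -1]
R3 ← R3 + (5/6)·R1: [0, 2/3, 13/3, 10/3, -4, -28/3]
R4 ← R4 − (7/6)·R1: [0, 2/3, 13/3, 10/3, -4, 2/3]
R3 ← R3 − (1/3)·R2: [0, 0, 0, 0, 0, -9]
R4 ← R4 − (1/3)·R2: [0, 0, 0, 0, 0, 1]
R4 ← R4 + (1/9)·R3: [0, 0, 0, 0, 0, 0]
The echelon form has 3 nonzero rows; the last pivot sits in the augmented column, so rank(B) = 2 but rank([B|b]) = 3.
Since the ranks differ, the system is inconsistent.
It has no solutions.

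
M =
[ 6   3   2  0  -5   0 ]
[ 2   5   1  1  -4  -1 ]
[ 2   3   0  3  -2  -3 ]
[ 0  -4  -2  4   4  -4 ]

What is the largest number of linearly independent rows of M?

3

Row reduce to echelon form.
R2 ← R2 − (1/3)·R1: [0, 4, 1/3, 1, -7/3, -1]
R3 ← R3 − (1/3)·R1: [0, 2, -2/3, 3, -1/3, -3]
R3 ← R3 − (1/2)·R2: [0, 0, -5/6, 5/2, 5/6, -5/2]
R4 ← R4 + R2: [0, 0, -5/3, 5, 5/3, -5]
R4 ← R4 − (2)·R3: [0, 0, 0, 0, 0, 0]
Echelon form has 3 nonzero rows, so rank(M) = 3.
The rank gives the maximum number of linearly independent rows: 3.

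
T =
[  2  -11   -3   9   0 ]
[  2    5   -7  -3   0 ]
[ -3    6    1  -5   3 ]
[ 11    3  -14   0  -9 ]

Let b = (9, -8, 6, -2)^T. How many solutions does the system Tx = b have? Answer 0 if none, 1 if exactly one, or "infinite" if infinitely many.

0

Row reduce the augmented matrix [T | b].
R2 ← R2 − R1: [0, 16, -4, -12, 0, -17]
R3 ← R3 + (3/2)·R1: [0, -21/2, -7/2, 17/2, 3, 39/2]
R4 ← R4 − (11/2)·R1: [0, 127/2, 5/2, -99/2, -9, -103/2]
R3 ← R3 + (21/32)·R2: [0, 0, -49/8, 5/8, 3, 267/32]
R4 ← R4 − (127/32)·R2: [0, 0, 147/8, -15/8, -9, 511/32]
R4 ← R4 + (3)·R3: [0, 0, 0, 0, 0, 41]
The echelon form has 4 nonzero rows; the last pivot sits in the augmented column, so rank(T) = 3 but rank([T|b]) = 4.
Since the ranks differ, the system is inconsistent.
It has no solutions.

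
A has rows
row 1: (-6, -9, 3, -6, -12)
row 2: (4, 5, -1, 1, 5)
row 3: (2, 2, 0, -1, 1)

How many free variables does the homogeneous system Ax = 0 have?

Row reduce to echelon form.
R2 ← R2 + (2/3)·R1: [0, -1, 1, -3, -3]
R3 ← R3 + (1/3)·R1: [0, -1, 1, -3, -3]
R3 ← R3 − R2: [0, 0, 0, 0, 0]
2 nonzero rows, so rank(A) = 2.
A has 5 columns; by rank–nullity, nullity = 5 − 2 = 3.

3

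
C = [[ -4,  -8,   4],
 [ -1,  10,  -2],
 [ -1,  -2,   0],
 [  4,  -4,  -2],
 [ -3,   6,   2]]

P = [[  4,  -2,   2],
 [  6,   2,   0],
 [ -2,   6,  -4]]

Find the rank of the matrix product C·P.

First compute CP:
[[-72,  16, -24],
 [ 60,  10,   6],
 [-16,  -2,  -2],
 [ -4, -28,  16],
 [ 20,  30, -14]]
Now row reduce the product.
R2 ← R2 + (5/6)·R1: [0, 70/3, -14]
R3 ← R3 − (2/9)·R1: [0, -50/9, 10/3]
R4 ← R4 − (1/18)·R1: [0, -260/9, 52/3]
R5 ← R5 + (5/18)·R1: [0, 310/9, -62/3]
R3 ← R3 + (5/21)·R2: [0, 0, 0]
R4 ← R4 + (26/21)·R2: [0, 0, 0]
R5 ← R5 − (31/21)·R2: [0, 0, 0]
2 nonzero rows, so rank(CP) = 2.

2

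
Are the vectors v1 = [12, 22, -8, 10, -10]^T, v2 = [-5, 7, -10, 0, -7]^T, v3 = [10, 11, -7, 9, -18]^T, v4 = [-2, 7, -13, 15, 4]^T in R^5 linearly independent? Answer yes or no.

Form the matrix with these vectors as rows and row reduce.
R2 ← R2 + (5/12)·R1: [0, 97/6, -40/3, 25/6, -67/6]
R3 ← R3 − (5/6)·R1: [0, -22/3, -1/3, 2/3, -29/3]
R4 ← R4 + (1/6)·R1: [0, 32/3, -43/3, 50/3, 7/3]
R3 ← R3 + (44/97)·R2: [0, 0, -619/97, 248/97, -1429/97]
R4 ← R4 − (64/97)·R2: [0, 0, -537/97, 1350/97, 941/97]
R4 ← R4 − (537/619)·R3: [0, 0, 0, 7242/619, 13916/619]
4 nonzero rows, so the 4 vectors span a space of dimension 4.
Since 4 = 4, the vectors are linearly independent.

yes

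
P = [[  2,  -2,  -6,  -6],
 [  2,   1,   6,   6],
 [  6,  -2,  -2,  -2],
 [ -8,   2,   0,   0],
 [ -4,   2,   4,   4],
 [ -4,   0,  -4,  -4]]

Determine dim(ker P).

2

Row reduce to echelon form.
R2 ← R2 − R1: [0, 3, 12, 12]
R3 ← R3 − (3)·R1: [0, 4, 16, 16]
R4 ← R4 + (4)·R1: [0, -6, -24, -24]
R5 ← R5 + (2)·R1: [0, -2, -8, -8]
R6 ← R6 + (2)·R1: [0, -4, -16, -16]
R3 ← R3 − (4/3)·R2: [0, 0, 0, 0]
R4 ← R4 + (2)·R2: [0, 0, 0, 0]
R5 ← R5 + (2/3)·R2: [0, 0, 0, 0]
R6 ← R6 + (4/3)·R2: [0, 0, 0, 0]
2 nonzero rows, so rank(P) = 2.
P has 4 columns; by rank–nullity, nullity = 4 − 2 = 2.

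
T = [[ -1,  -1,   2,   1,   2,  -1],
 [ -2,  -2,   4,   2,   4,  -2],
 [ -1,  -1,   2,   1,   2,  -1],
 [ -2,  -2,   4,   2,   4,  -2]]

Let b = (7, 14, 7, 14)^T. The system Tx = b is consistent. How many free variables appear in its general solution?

Row reduce the augmented matrix [T | b].
R2 ← R2 − (2)·R1: [0, 0, 0, 0, 0, 0, 0]
R3 ← R3 − R1: [0, 0, 0, 0, 0, 0, 0]
R4 ← R4 − (2)·R1: [0, 0, 0, 0, 0, 0, 0]
The echelon form has 1 nonzero rows, and every pivot lies in the first 6 columns, so rank(T) = rank([T|b]) = 1.
The system is consistent.
Free variables = (unknowns) − (rank) = 6 − 1 = 5.

5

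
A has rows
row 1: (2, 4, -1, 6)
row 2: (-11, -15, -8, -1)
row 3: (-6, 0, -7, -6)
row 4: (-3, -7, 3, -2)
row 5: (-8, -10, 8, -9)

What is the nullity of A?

0

Row reduce to echelon form.
R2 ← R2 + (11/2)·R1: [0, 7, -27/2, 32]
R3 ← R3 + (3)·R1: [0, 12, -10, 12]
R4 ← R4 + (3/2)·R1: [0, -1, 3/2, 7]
R5 ← R5 + (4)·R1: [0, 6, 4, 15]
R3 ← R3 − (12/7)·R2: [0, 0, 92/7, -300/7]
R4 ← R4 + (1/7)·R2: [0, 0, -3/7, 81/7]
R5 ← R5 − (6/7)·R2: [0, 0, 109/7, -87/7]
R4 ← R4 + (3/92)·R3: [0, 0, 0, 234/23]
R5 ← R5 − (109/92)·R3: [0, 0, 0, 882/23]
R5 ← R5 − (49/13)·R4: [0, 0, 0, 0]
4 nonzero rows, so rank(A) = 4.
A has 4 columns; by rank–nullity, nullity = 4 − 4 = 0.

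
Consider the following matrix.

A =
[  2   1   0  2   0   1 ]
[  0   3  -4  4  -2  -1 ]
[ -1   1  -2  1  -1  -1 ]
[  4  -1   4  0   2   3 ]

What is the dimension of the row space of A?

Row reduce to echelon form.
R3 ← R3 + (1/2)·R1: [0, 3/2, -2, 2, -1, -1/2]
R4 ← R4 − (2)·R1: [0, -3, 4, -4, 2, 1]
R3 ← R3 − (1/2)·R2: [0, 0, 0, 0, 0, 0]
R4 ← R4 + R2: [0, 0, 0, 0, 0, 0]
Echelon form has 2 nonzero rows, so rank(A) = 2.
The row space has dimension equal to the rank: 2.

2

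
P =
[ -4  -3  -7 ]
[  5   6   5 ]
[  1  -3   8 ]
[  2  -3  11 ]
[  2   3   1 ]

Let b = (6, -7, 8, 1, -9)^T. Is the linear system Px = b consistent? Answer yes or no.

no

Row reduce the augmented matrix [P | b].
R2 ← R2 + (5/4)·R1: [0, 9/4, -15/4, 1/2]
R3 ← R3 + (1/4)·R1: [0, -15/4, 25/4, 19/2]
R4 ← R4 + (1/2)·R1: [0, -9/2, 15/2, 4]
R5 ← R5 + (1/2)·R1: [0, 3/2, -5/2, -6]
R3 ← R3 + (5/3)·R2: [0, 0, 0, 31/3]
R4 ← R4 + (2)·R2: [0, 0, 0, 5]
R5 ← R5 − (2/3)·R2: [0, 0, 0, -19/3]
R4 ← R4 − (15/31)·R3: [0, 0, 0, 0]
R5 ← R5 + (19/31)·R3: [0, 0, 0, 0]
The echelon form has 3 nonzero rows; the last pivot sits in the augmented column, so rank(P) = 2 but rank([P|b]) = 3.
Since the ranks differ, the system is inconsistent.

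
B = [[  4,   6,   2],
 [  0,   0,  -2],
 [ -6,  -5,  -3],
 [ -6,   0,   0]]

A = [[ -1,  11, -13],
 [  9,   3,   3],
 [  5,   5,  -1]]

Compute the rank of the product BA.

First compute BA:
[[ 60,  72, -36],
 [-10, -10,   2],
 [-54, -96,  66],
 [  6, -66,  78]]
Now row reduce the product.
R2 ← R2 + (1/6)·R1: [0, 2, -4]
R3 ← R3 + (9/10)·R1: [0, -156/5, 168/5]
R4 ← R4 − (1/10)·R1: [0, -366/5, 408/5]
R3 ← R3 + (78/5)·R2: [0, 0, -144/5]
R4 ← R4 + (183/5)·R2: [0, 0, -324/5]
R4 ← R4 − (9/4)·R3: [0, 0, 0]
3 nonzero rows, so rank(BA) = 3.

3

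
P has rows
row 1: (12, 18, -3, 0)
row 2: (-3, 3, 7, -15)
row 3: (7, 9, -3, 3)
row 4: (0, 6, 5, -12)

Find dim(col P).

Row reduce to echelon form.
R2 ← R2 + (1/4)·R1: [0, 15/2, 25/4, -15]
R3 ← R3 − (7/12)·R1: [0, -3/2, -5/4, 3]
R3 ← R3 + (1/5)·R2: [0, 0, 0, 0]
R4 ← R4 − (4/5)·R2: [0, 0, 0, 0]
Echelon form has 2 nonzero rows, so rank(P) = 2.
The column space has dimension equal to the rank: 2.

2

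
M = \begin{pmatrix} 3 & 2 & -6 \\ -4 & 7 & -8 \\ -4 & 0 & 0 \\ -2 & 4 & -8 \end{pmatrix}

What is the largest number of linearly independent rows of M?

Row reduce to echelon form.
R2 ← R2 + (4/3)·R1: [0, 29/3, -16]
R3 ← R3 + (4/3)·R1: [0, 8/3, -8]
R4 ← R4 + (2/3)·R1: [0, 16/3, -12]
R3 ← R3 − (8/29)·R2: [0, 0, -104/29]
R4 ← R4 − (16/29)·R2: [0, 0, -92/29]
R4 ← R4 − (23/26)·R3: [0, 0, 0]
Echelon form has 3 nonzero rows, so rank(M) = 3.
The rank gives the maximum number of linearly independent rows: 3.

3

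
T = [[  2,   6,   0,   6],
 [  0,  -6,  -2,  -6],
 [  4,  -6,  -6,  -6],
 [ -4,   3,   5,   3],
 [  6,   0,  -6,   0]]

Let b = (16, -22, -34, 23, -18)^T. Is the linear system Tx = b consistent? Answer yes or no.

yes

Row reduce the augmented matrix [T | b].
R3 ← R3 − (2)·R1: [0, -18, -6, -18, -66]
R4 ← R4 + (2)·R1: [0, 15, 5, 15, 55]
R5 ← R5 − (3)·R1: [0, -18, -6, -18, -66]
R3 ← R3 − (3)·R2: [0, 0, 0, 0, 0]
R4 ← R4 + (5/2)·R2: [0, 0, 0, 0, 0]
R5 ← R5 − (3)·R2: [0, 0, 0, 0, 0]
The echelon form has 2 nonzero rows, and every pivot lies in the first 4 columns, so rank(T) = rank([T|b]) = 2.
The system is consistent.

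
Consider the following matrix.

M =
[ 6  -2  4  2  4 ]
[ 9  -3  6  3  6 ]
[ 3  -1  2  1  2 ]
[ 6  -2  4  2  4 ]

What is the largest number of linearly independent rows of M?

1

Row reduce to echelon form.
R2 ← R2 − (3/2)·R1: [0, 0, 0, 0, 0]
R3 ← R3 − (1/2)·R1: [0, 0, 0, 0, 0]
R4 ← R4 − R1: [0, 0, 0, 0, 0]
Echelon form has 1 nonzero row, so rank(M) = 1.
The rank gives the maximum number of linearly independent rows: 1.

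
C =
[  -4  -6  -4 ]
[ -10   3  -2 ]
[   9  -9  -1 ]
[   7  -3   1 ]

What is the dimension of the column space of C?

Row reduce to echelon form.
R2 ← R2 − (5/2)·R1: [0, 18, 8]
R3 ← R3 + (9/4)·R1: [0, -45/2, -10]
R4 ← R4 + (7/4)·R1: [0, -27/2, -6]
R3 ← R3 + (5/4)·R2: [0, 0, 0]
R4 ← R4 + (3/4)·R2: [0, 0, 0]
Echelon form has 2 nonzero rows, so rank(C) = 2.
The column space has dimension equal to the rank: 2.

2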